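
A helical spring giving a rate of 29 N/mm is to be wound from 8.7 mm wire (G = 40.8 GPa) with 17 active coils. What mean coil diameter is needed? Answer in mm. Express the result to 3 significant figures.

D = (Gd⁴/(8N_a·k))^(1/3) = (40.8×10³·8.7⁴/(8·17·29))^(1/3)
  = (59265.3)^(1/3) = 38.9882 mm

39.0 mm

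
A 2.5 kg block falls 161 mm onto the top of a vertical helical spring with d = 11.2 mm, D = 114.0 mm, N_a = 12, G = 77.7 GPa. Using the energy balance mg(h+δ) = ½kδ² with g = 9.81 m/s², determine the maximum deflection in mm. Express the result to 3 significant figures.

k = Gd⁴/(8D³N_a) = (77.7×10³)(11.2⁴)/(8·114.0³·12) = 8.5962 N/mm
W = mg = 2.5 × 9.81 = 24.525 N
½kδ² − Wδ − Wh = 0 → δ = (W + √(W² + 2kWh))/k
δ = (24.525 + √(601.48 + 67884.7))/8.5962 = (24.525 + 261.7)/8.5962 = 33.296 mm

33.3 mm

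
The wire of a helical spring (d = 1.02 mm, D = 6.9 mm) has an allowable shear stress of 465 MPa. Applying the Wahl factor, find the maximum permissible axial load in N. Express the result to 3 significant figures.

23.0 N

C = D/d = 6.9/1.02 = 6.7647
K_W = (4C−1)/(4C−4) + 0.615/C = 26.059/23.059 + 0.0909 = 1.2210
τ_max = K·8FD/(πd³) → F_max = τ_allow·πd³/(8DK)
F_max = 465·π·1.02³/(8·6.9·1.2210) = 1550.3/67.4 = 23.001 N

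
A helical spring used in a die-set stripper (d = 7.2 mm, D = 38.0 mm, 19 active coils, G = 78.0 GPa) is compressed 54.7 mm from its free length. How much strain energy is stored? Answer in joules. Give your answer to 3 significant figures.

k = Gd⁴/(8D³N_a) = (78.0×10³)(7.2⁴)/(8·38.0³·19) = 25.132 N/mm
U = ½kδ² = 0.5 × 25.132 × 54.7² = 37599 N·mm = 37.599 J

37.6 J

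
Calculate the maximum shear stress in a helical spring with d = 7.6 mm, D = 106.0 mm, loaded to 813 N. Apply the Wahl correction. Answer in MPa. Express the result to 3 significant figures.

551 MPa

Spring index C = D/d = 106.0/7.6 = 13.9474
K_W = (4C−1)/(4C−4) + 0.615/C = 54.789/51.789 + 0.0441 = 1.1020
τ₀ = 8FD/(πd³) = 8·813·106.0/(π·7.6³) = 689424/1379.1 = 499.91 MPa
τ_max = K·τ₀ = 1.1020 × 499.91 = 550.92 MPa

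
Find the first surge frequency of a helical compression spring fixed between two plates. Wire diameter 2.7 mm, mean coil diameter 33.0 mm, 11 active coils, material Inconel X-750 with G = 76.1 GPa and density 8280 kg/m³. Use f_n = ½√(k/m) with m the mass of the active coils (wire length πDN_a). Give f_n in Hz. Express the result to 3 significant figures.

k = Gd⁴/(8D³N_a) = (76.1×10³)(2.7⁴)/(8·33.0³·11) = 1.2788 N/mm = 1278.8 N/m
Wire length L = πDN_a = π·33.0·11 = 1140.4 mm
m = ρ·(πd²/4)·L = 8280 × 5.7256×10⁻⁶ m² × 1.1404 m = 0.054064 kg
f_n = ½√(k/m) = 0.5·√(1278.8/0.054064) = 0.5·√(23654) = 76.9 Hz

76.9 Hz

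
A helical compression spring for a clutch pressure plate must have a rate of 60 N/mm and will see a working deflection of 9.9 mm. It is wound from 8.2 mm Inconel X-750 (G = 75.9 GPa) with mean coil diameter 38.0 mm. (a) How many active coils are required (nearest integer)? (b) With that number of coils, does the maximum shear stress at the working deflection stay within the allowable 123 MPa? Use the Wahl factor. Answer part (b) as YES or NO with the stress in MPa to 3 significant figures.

N_a = Gd⁴/(8D³k) = (75.9×10³)(8.2⁴)/(8·38.0³·60) = 13.03 → N_a = 13
Actual rate k = Gd⁴/(8D³·13) = 60.133 N/mm
Working load F = kδ = 60.133·9.9 = 595.32 N
C = 38.0/8.2 = 4.6341; K_W = (4C−1)/(4C−4)+0.615/C = 1.3391
τ_max = K_W·8FD/(πd³) = 1.3391·104.48 = 139.91 MPa
τ_max > 123 MPa → exceeds allowable

(a) 13 coils; (b) NO, τ_max = 140 MPa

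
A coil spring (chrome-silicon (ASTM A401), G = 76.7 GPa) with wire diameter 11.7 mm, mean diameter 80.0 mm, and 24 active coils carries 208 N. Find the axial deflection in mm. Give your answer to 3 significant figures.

k = Gd⁴/(8D³N_a) = (76.7×10³)(11.7⁴)/(8·80.0³·24) = 14.621 N/mm
δ = F/k = 208 / 14.621 = 14.226 mm

14.2 mm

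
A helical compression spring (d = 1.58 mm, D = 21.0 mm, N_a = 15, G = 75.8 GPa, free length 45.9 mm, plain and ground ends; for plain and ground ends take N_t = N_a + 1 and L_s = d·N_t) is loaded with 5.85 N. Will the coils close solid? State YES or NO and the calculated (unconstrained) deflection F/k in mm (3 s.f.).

NO, δ = 13.8 mm

k = Gd⁴/(8D³N_a) = (75.8×10³)(1.58⁴)/(8·21.0³·15) = 0.42507 N/mm
N_t = 16; L_s = 1.58·16 = 25.28 mm; δ_solid = L₀ − L_s = 45.9 − 25.28 = 20.62 mm
δ = F/k = 5.85/0.42507 = 13.763 mm
δ < δ_solid → spring does not go solid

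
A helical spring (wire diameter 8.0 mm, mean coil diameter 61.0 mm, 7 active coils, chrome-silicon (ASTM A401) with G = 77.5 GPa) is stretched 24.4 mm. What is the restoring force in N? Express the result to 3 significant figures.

609 N

k = Gd⁴/(8D³N_a) = (77.5×10³)(8.0⁴)/(8·61.0³·7) = 24.974 N/mm
F = k·δ = 24.974 × 24.4 = 609.36 N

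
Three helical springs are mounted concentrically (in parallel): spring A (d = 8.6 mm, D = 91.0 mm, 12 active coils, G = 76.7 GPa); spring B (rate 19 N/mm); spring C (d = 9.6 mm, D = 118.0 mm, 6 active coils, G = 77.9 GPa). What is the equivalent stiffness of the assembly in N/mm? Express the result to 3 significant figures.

k_A = Gd⁴/(8D³N_a) = (76.7×10³)(8.6⁴)/(8·91.0³·12) = 5.7995 N/mm
k_C = Gd⁴/(8D³N_a) = (77.9×10³)(9.6⁴)/(8·118.0³·6) = 8.3895 N/mm
Parallel: k_eq = 5.7995 + 19 + 8.3895 = 33.189 N/mm

33.2 N/mm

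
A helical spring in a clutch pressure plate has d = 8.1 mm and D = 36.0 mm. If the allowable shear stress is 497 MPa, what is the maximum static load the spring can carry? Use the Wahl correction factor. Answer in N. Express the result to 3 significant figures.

C = D/d = 36.0/8.1 = 4.4444
K_W = (4C−1)/(4C−4) + 0.615/C = 16.778/13.778 + 0.1384 = 1.3561
τ_max = K·8FD/(πd³) → F_max = τ_allow·πd³/(8DK)
F_max = 497·π·8.1³/(8·36.0·1.3561) = 8.2978e+05/390.56 = 2124.6 N

2120 N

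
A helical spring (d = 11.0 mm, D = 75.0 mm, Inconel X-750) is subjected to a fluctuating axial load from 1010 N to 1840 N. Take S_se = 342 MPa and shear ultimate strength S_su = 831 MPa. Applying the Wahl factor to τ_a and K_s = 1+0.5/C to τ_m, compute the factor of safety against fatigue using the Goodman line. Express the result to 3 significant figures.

2.10

C = D/d = 75.0/11.0 = 6.8182; K_W = (4C−1)/(4C−4)+0.615/C = 1.2191; K_s = 1+0.5/C = 1.0733
F_a = (F_max−F_min)/2 = 415 N; F_m = (F_max+F_min)/2 = 1425 N
τ_a = K_W·8F_aD/(πd³) = 1.2191 × 59.549 = 72.596 MPa
τ_m = K_s·8F_mD/(πd³) = 1.0733 × 204.47 = 219.47 MPa
Goodman: 1/n_f = τ_a/S_se + τ_m/S_su = 72.596/342 + 219.47/831 = 0.21227 + 0.26410 = 0.47637
n_f = 1/0.47637 = 2.099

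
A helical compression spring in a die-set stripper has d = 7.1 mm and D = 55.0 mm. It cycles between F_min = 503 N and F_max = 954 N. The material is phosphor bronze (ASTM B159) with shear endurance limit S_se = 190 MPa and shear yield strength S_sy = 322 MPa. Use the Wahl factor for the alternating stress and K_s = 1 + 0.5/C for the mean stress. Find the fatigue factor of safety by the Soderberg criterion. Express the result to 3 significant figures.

C = D/d = 55.0/7.1 = 7.7465; K_W = (4C−1)/(4C−4)+0.615/C = 1.1906; K_s = 1+0.5/C = 1.0645
F_a = (F_max−F_min)/2 = 225.5 N; F_m = (F_max+F_min)/2 = 728.5 N
τ_a = K_W·8F_aD/(πd³) = 1.1906 × 88.242 = 105.06 MPa
τ_m = K_s·8F_mD/(πd³) = 1.0645 × 285.07 = 303.47 MPa
Soderberg: 1/n_f = τ_a/S_se + τ_m/S_sy = 105.06/190 + 303.47/322 = 0.55293 + 0.94247 = 1.4954
n_f = 1/1.4954 = 0.6687

0.669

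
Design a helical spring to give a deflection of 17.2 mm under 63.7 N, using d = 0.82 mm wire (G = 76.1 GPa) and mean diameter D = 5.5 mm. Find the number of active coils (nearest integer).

Required rate k = F/δ = 63.7/17.2 = 3.7035 N/mm
N_a = Gd⁴/(8D³k) = (76.1×10³ × 0.82⁴)/(8 × 5.5³ × 3.7035)
    = 34406.5 / 4929.34 = 6.98 → 7 coils

7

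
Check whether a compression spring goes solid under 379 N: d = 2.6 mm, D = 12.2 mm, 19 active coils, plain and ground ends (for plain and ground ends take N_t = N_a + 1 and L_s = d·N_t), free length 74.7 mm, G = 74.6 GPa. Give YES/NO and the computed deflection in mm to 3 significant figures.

k = Gd⁴/(8D³N_a) = (74.6×10³)(2.6⁴)/(8·12.2³·19) = 12.351 N/mm
N_t = 20; L_s = 2.6·20 = 52 mm; δ_solid = L₀ − L_s = 74.7 − 52 = 22.7 mm
δ = F/k = 379/12.351 = 30.685 mm
δ ≥ δ_solid → spring goes solid

YES, δ = 30.7 mm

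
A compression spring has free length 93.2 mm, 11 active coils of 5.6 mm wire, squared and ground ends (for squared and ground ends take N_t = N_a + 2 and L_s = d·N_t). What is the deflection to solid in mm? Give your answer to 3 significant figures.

N_t = 13; L_s = 5.6·13 = 72.8 mm
δ_solid = L₀ − L_s = 93.2 − 72.8 = 20.4 mm

20.4 mm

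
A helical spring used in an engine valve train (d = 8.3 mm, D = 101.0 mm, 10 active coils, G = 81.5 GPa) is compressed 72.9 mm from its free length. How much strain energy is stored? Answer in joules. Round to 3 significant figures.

12.5 J

k = Gd⁴/(8D³N_a) = (81.5×10³)(8.3⁴)/(8·101.0³·10) = 4.6926 N/mm
U = ½kδ² = 0.5 × 4.6926 × 72.9² = 12469 N·mm = 12.469 J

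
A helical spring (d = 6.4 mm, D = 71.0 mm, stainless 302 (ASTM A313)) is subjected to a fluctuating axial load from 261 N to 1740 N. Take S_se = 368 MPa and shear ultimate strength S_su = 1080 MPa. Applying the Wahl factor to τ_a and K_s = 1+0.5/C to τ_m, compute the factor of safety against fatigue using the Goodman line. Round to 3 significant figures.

C = D/d = 71.0/6.4 = 11.0938; K_W = (4C−1)/(4C−4)+0.615/C = 1.1297; K_s = 1+0.5/C = 1.0451
F_a = (F_max−F_min)/2 = 739.5 N; F_m = (F_max+F_min)/2 = 1000.5 N
τ_a = K_W·8F_aD/(πd³) = 1.1297 × 510.03 = 576.2 MPa
τ_m = K_s·8F_mD/(πd³) = 1.0451 × 690.04 = 721.14 MPa
Goodman: 1/n_f = τ_a/S_se + τ_m/S_su = 576.2/368 + 721.14/1080 = 1.56577 + 0.66772 = 2.2335
n_f = 1/2.2335 = 0.4477

0.448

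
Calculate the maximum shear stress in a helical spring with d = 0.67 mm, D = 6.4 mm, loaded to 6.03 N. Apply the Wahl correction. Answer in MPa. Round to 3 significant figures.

376 MPa

Spring index C = D/d = 6.4/0.67 = 9.5522
K_W = (4C−1)/(4C−4) + 0.615/C = 37.209/34.209 + 0.0644 = 1.1521
τ₀ = 8FD/(πd³) = 8·6.03·6.4/(π·0.67³) = 308.736/0.94487 = 326.75 MPa
τ_max = K·τ₀ = 1.1521 × 326.75 = 376.44 MPa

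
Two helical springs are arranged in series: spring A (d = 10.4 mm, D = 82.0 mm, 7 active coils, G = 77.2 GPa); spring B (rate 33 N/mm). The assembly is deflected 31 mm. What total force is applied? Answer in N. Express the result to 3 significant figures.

481 N

k_A = Gd⁴/(8D³N_a) = (77.2×10³)(10.4⁴)/(8·82.0³·7) = 29.25 N/mm
Series: 1/k_eq = 1/29.25 + 1/33 = 0.064491; k_eq = 15.506 N/mm
F = k_eq·δ = 15.506·31 = 480.68 N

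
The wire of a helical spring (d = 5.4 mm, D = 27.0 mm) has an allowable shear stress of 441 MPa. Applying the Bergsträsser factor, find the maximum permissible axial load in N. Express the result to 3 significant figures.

780 N

C = D/d = 27.0/5.4 = 5.0000
K_B = (4C+2)/(4C−3) = 22.000/17.000 = 1.2941
τ_max = K·8FD/(πd³) → F_max = τ_allow·πd³/(8DK)
F_max = 441·π·5.4³/(8·27.0·1.2941) = 2.1816e+05/279.53 = 780.44 N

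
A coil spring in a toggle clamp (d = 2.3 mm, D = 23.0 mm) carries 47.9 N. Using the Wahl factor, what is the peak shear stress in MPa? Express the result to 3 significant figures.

Spring index C = D/d = 23.0/2.3 = 10.0000
K_W = (4C−1)/(4C−4) + 0.615/C = 39.000/36.000 + 0.0615 = 1.1448
τ₀ = 8FD/(πd³) = 8·47.9·23.0/(π·2.3³) = 8813.6/38.224 = 230.58 MPa
τ_max = K·τ₀ = 1.1448 × 230.58 = 263.97 MPa

264 MPa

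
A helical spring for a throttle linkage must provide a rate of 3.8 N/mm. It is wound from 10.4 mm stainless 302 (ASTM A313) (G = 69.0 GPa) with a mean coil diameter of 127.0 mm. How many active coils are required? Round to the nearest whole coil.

13

N_a = Gd⁴/(8D³k) = (69.0×10³ × 10.4⁴)/(8 × 127.0³ × 3.8)
    = 8.07202e+08 / 6.22708e+07 = 12.96 → 13 coils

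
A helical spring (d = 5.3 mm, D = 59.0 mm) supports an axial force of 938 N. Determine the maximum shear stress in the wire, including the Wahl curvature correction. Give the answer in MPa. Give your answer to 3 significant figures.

Spring index C = D/d = 59.0/5.3 = 11.1321
K_W = (4C−1)/(4C−4) + 0.615/C = 43.528/40.528 + 0.0552 = 1.1293
τ₀ = 8FD/(πd³) = 8·938·59.0/(π·5.3³) = 442736/467.71 = 946.6 MPa
τ_max = K·τ₀ = 1.1293 × 946.6 = 1069 MPa

1070 MPa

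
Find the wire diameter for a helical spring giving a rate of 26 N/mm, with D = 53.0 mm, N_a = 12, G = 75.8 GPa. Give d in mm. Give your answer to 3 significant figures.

d = (8D³N_a·k / G)^(1/4) = (8·53.0³·12·26 / (75.8×10³))^0.25
  = (4902.3)^0.25 = 8.3676 mm

8.37 mm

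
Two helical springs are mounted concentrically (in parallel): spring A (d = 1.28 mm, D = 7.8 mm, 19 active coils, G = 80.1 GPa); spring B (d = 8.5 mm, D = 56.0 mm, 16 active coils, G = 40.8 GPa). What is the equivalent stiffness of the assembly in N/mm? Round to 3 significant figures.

12.5 N/mm

k_A = Gd⁴/(8D³N_a) = (80.1×10³)(1.28⁴)/(8·7.8³·19) = 2.9809 N/mm
k_B = Gd⁴/(8D³N_a) = (40.8×10³)(8.5⁴)/(8·56.0³·16) = 9.4746 N/mm
Parallel: k_eq = 2.9809 + 9.4746 = 12.456 N/mm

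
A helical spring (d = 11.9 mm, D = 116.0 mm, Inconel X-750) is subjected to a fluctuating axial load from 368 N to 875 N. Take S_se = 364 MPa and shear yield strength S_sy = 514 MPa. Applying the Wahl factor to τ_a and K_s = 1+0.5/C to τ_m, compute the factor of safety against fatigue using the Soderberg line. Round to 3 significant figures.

2.75

C = D/d = 116.0/11.9 = 9.7479; K_W = (4C−1)/(4C−4)+0.615/C = 1.1488; K_s = 1+0.5/C = 1.0513
F_a = (F_max−F_min)/2 = 253.5 N; F_m = (F_max+F_min)/2 = 621.5 N
τ_a = K_W·8F_aD/(πd³) = 1.1488 × 44.436 = 51.049 MPa
τ_m = K_s·8F_mD/(πd³) = 1.0513 × 108.94 = 114.53 MPa
Soderberg: 1/n_f = τ_a/S_se + τ_m/S_sy = 51.049/364 + 114.53/514 = 0.14025 + 0.22282 = 0.36307
n_f = 1/0.36307 = 2.754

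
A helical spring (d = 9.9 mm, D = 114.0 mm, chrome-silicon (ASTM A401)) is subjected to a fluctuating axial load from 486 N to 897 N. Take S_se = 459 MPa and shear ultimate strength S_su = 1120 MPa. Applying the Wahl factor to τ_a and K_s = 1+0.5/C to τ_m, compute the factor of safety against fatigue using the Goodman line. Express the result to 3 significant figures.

2.91

C = D/d = 114.0/9.9 = 11.5152; K_W = (4C−1)/(4C−4)+0.615/C = 1.1247; K_s = 1+0.5/C = 1.0434
F_a = (F_max−F_min)/2 = 205.5 N; F_m = (F_max+F_min)/2 = 691.5 N
τ_a = K_W·8F_aD/(πd³) = 1.1247 × 61.482 = 69.151 MPa
τ_m = K_s·8F_mD/(πd³) = 1.0434 × 206.89 = 215.87 MPa
Goodman: 1/n_f = τ_a/S_se + τ_m/S_su = 69.151/459 + 215.87/1120 = 0.15066 + 0.19274 = 0.3434
n_f = 1/0.3434 = 2.912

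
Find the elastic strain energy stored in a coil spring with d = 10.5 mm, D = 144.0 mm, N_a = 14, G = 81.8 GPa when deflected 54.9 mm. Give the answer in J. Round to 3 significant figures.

k = Gd⁴/(8D³N_a) = (81.8×10³)(10.5⁴)/(8·144.0³·14) = 2.9731 N/mm
U = ½kδ² = 0.5 × 2.9731 × 54.9² = 4480.4 N·mm = 4.4804 J

4.48 J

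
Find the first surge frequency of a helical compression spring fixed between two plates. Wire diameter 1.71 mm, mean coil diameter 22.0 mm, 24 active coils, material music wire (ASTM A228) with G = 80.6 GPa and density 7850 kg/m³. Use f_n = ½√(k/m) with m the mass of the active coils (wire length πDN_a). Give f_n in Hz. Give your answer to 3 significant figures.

k = Gd⁴/(8D³N_a) = (80.6×10³)(1.71⁴)/(8·22.0³·24) = 0.33709 N/mm = 337.09 N/m
Wire length L = πDN_a = π·22.0·24 = 1658.8 mm
m = ρ·(πd²/4)·L = 7850 × 2.2966×10⁻⁶ m² × 1.6588 m = 0.029904 kg
f_n = ½√(k/m) = 0.5·√(337.09/0.029904) = 0.5·√(11272) = 53.086 Hz

53.1 Hz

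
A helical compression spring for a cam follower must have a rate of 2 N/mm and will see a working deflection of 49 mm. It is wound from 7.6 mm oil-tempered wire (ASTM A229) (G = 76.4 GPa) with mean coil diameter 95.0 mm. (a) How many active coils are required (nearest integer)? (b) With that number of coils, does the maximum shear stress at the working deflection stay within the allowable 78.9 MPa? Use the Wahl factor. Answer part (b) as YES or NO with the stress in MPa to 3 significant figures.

N_a = Gd⁴/(8D³k) = (76.4×10³)(7.6⁴)/(8·95.0³·2) = 18.58 → N_a = 19
Actual rate k = Gd⁴/(8D³·19) = 1.9558 N/mm
Working load F = kδ = 1.9558·49 = 95.836 N
C = 95.0/7.6 = 12.5000; K_W = (4C−1)/(4C−4)+0.615/C = 1.1144
τ_max = K_W·8FD/(πd³) = 1.1144·52.814 = 58.857 MPa
τ_max ≤ 78.9 MPa → acceptable

(a) 19 coils; (b) YES, τ_max = 58.9 MPa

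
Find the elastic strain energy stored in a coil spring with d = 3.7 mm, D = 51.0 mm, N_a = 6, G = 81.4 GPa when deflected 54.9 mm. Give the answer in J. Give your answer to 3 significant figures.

3.61 J

k = Gd⁴/(8D³N_a) = (81.4×10³)(3.7⁴)/(8·51.0³·6) = 2.396 N/mm
U = ½kδ² = 0.5 × 2.396 × 54.9² = 3610.7 N·mm = 3.6107 J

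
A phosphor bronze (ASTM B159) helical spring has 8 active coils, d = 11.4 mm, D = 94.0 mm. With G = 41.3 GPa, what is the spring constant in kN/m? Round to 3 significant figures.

k = Gd⁴/(8D³N_a) = (41.3×10³ × 11.4⁴) / (8 × 94.0³ × 8)
  = 6.97541e+08 / 5.31574e+07 = 13.122 N/mm

13.1 kN/m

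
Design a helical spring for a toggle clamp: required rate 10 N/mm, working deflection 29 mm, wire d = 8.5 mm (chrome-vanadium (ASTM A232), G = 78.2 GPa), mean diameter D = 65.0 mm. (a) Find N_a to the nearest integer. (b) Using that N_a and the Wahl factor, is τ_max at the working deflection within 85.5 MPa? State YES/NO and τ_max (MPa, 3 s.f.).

(a) 19 coils; (b) NO, τ_max = 91.2 MPa

N_a = Gd⁴/(8D³k) = (78.2×10³)(8.5⁴)/(8·65.0³·10) = 18.58 → N_a = 19
Actual rate k = Gd⁴/(8D³·19) = 9.7791 N/mm
Working load F = kδ = 9.7791·29 = 283.59 N
C = 65.0/8.5 = 7.6471; K_W = (4C−1)/(4C−4)+0.615/C = 1.1933
τ_max = K_W·8FD/(πd³) = 1.1933·76.435 = 91.207 MPa
τ_max > 85.5 MPa → exceeds allowable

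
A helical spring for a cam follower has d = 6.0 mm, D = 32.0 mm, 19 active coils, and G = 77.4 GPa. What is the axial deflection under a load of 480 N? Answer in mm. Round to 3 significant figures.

k = Gd⁴/(8D³N_a) = (77.4×10³)(6.0⁴)/(8·32.0³·19) = 20.14 N/mm
δ = F/k = 480 / 20.14 = 23.834 mm

23.8 mm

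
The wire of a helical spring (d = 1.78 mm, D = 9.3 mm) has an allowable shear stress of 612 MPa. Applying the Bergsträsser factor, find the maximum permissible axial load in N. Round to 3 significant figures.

114 N

C = D/d = 9.3/1.78 = 5.2247
K_B = (4C+2)/(4C−3) = 22.899/17.899 = 1.2793
τ_max = K·8FD/(πd³) → F_max = τ_allow·πd³/(8DK)
F_max = 612·π·1.78³/(8·9.3·1.2793) = 10843/95.183 = 113.92 N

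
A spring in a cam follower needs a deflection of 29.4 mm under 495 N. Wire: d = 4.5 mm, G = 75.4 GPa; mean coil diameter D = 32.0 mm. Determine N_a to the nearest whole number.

Required rate k = F/δ = 495/29.4 = 16.837 N/mm
N_a = Gd⁴/(8D³k) = (75.4×10³ × 4.5⁴)/(8 × 32.0³ × 16.837)
    = 3.09187e+07 / 4.41365e+06 = 7.005 → 7 coils

7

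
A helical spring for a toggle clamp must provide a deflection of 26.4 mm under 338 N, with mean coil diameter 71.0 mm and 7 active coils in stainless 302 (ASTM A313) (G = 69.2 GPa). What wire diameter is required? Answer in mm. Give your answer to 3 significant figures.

7.80 mm

Required rate k = F/δ = 338/26.4 = 12.803 N/mm
d = (8D³N_a·k / G)^(1/4) = (8·71.0³·7·12.803 / (69.2×10³))^0.25
  = (3708.3)^0.25 = 7.8036 mm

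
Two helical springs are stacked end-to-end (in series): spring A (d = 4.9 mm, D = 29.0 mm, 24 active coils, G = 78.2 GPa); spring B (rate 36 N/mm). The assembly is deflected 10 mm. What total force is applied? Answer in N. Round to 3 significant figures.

76.0 N

k_A = Gd⁴/(8D³N_a) = (78.2×10³)(4.9⁴)/(8·29.0³·24) = 9.6271 N/mm
Series: 1/k_eq = 1/9.6271 + 1/36 = 0.13165; k_eq = 7.5958 N/mm
F = k_eq·δ = 7.5958·10 = 75.958 N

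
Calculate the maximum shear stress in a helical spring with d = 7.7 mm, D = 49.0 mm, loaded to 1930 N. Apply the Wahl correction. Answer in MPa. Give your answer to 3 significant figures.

652 MPa

Spring index C = D/d = 49.0/7.7 = 6.3636
K_W = (4C−1)/(4C−4) + 0.615/C = 24.455/21.455 + 0.0966 = 1.2365
τ₀ = 8FD/(πd³) = 8·1930·49.0/(π·7.7³) = 756560/1434.2 = 527.5 MPa
τ_max = K·τ₀ = 1.2365 × 527.5 = 652.24 MPa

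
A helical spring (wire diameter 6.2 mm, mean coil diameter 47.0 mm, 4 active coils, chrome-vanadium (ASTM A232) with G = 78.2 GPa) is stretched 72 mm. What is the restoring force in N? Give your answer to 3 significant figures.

2500 N

k = Gd⁴/(8D³N_a) = (78.2×10³)(6.2⁴)/(8·47.0³·4) = 34.78 N/mm
F = k·δ = 34.78 × 72 = 2504.2 N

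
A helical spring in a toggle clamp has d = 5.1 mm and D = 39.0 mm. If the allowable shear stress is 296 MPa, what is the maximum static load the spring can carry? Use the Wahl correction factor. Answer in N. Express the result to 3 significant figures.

C = D/d = 39.0/5.1 = 7.6471
K_W = (4C−1)/(4C−4) + 0.615/C = 29.588/26.588 + 0.0804 = 1.1933
τ_max = K·8FD/(πd³) → F_max = τ_allow·πd³/(8DK)
F_max = 296·π·5.1³/(8·39.0·1.1933) = 1.2335e+05/372.3 = 331.33 N

331 N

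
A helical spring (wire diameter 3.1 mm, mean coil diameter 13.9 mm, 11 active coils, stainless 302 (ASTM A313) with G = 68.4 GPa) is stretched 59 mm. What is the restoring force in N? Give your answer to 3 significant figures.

k = Gd⁴/(8D³N_a) = (68.4×10³)(3.1⁴)/(8·13.9³·11) = 26.729 N/mm
F = k·δ = 26.729 × 59 = 1577 N

1580 N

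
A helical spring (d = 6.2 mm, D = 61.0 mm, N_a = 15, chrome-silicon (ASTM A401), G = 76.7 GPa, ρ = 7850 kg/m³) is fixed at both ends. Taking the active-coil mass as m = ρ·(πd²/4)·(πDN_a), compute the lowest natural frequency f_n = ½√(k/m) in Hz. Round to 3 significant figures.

39.1 Hz

k = Gd⁴/(8D³N_a) = (76.7×10³)(6.2⁴)/(8·61.0³·15) = 4.1609 N/mm = 4160.9 N/m
Wire length L = πDN_a = π·61.0·15 = 2874.6 mm
m = ρ·(πd²/4)·L = 7850 × 30.191×10⁻⁶ m² × 2.8746 m = 0.68126 kg
f_n = ½√(k/m) = 0.5·√(4160.9/0.68126) = 0.5·√(6107.7) = 39.076 Hz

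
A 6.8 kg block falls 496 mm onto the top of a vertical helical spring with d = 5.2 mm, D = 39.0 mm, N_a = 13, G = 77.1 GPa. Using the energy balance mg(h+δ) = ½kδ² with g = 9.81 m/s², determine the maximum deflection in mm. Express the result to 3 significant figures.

92.7 mm

k = Gd⁴/(8D³N_a) = (77.1×10³)(5.2⁴)/(8·39.0³·13) = 9.1378 N/mm
W = mg = 6.8 × 9.81 = 66.708 N
½kδ² − Wδ − Wh = 0 → δ = (W + √(W² + 2kWh))/k
δ = (66.708 + √(4450 + 604686))/9.1378 = (66.708 + 780.47)/9.1378 = 92.712 mm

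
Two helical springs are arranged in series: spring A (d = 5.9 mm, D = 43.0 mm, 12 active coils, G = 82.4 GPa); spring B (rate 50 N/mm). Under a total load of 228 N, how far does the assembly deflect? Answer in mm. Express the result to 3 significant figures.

22.0 mm

k_A = Gd⁴/(8D³N_a) = (82.4×10³)(5.9⁴)/(8·43.0³·12) = 13.082 N/mm
Series: 1/k_eq = 1/13.082 + 1/50 = 0.096444; k_eq = 10.369 N/mm
δ = F/k_eq = 228/10.369 = 21.989 mm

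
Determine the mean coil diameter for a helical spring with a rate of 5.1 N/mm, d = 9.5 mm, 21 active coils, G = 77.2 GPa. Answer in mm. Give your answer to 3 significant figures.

D = (Gd⁴/(8N_a·k))^(1/3) = (77.2×10³·9.5⁴/(8·21·5.1))^(1/3)
  = (733892)^(1/3) = 90.2009 mm

90.2 mm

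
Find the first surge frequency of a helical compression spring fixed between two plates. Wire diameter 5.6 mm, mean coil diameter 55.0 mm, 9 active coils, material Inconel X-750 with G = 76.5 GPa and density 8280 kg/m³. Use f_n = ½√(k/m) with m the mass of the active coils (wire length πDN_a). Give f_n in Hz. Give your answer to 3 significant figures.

70.4 Hz

k = Gd⁴/(8D³N_a) = (76.5×10³)(5.6⁴)/(8·55.0³·9) = 6.2805 N/mm = 6280.5 N/m
Wire length L = πDN_a = π·55.0·9 = 1555.1 mm
m = ρ·(πd²/4)·L = 8280 × 24.63×10⁻⁶ m² × 1.5551 m = 0.31714 kg
f_n = ½√(k/m) = 0.5·√(6280.5/0.31714) = 0.5·√(19803) = 70.362 Hz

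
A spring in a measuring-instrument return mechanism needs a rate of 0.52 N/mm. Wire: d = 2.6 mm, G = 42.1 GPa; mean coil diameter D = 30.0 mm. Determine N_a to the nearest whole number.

N_a = Gd⁴/(8D³k) = (42.1×10³ × 2.6⁴)/(8 × 30.0³ × 0.52)
    = 1.92387e+06 / 112320 = 17.13 → 17 coils

17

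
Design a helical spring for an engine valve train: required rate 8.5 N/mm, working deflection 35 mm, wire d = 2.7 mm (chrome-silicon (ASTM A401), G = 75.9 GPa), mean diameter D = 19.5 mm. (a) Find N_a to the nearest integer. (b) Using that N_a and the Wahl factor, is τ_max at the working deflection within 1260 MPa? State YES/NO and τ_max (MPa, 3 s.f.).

(a) 8 coils; (b) YES, τ_max = 905 MPa

N_a = Gd⁴/(8D³k) = (75.9×10³)(2.7⁴)/(8·19.5³·8.5) = 8 → N_a = 8
Actual rate k = Gd⁴/(8D³·8) = 8.4999 N/mm
Working load F = kδ = 8.4999·35 = 297.5 N
C = 19.5/2.7 = 7.2222; K_W = (4C−1)/(4C−4)+0.615/C = 1.2057
τ_max = K_W·8FD/(πd³) = 1.2057·750.52 = 904.9 MPa
τ_max ≤ 1260 MPa → acceptable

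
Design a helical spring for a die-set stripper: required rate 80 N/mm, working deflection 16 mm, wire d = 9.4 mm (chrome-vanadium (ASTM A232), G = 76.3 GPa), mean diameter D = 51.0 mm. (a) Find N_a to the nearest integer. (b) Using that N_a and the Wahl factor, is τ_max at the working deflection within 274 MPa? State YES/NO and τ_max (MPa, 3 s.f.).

N_a = Gd⁴/(8D³k) = (76.3×10³)(9.4⁴)/(8·51.0³·80) = 7.017 → N_a = 7
Actual rate k = Gd⁴/(8D³·7) = 80.193 N/mm
Working load F = kδ = 80.193·16 = 1283.1 N
C = 51.0/9.4 = 5.4255; K_W = (4C−1)/(4C−4)+0.615/C = 1.2828
τ_max = K_W·8FD/(πd³) = 1.2828·200.62 = 257.37 MPa
τ_max ≤ 274 MPa → acceptable

(a) 7 coils; (b) YES, τ_max = 257 MPa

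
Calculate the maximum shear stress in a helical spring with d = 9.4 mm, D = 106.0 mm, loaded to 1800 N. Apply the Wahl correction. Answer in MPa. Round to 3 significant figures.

Spring index C = D/d = 106.0/9.4 = 11.2766
K_W = (4C−1)/(4C−4) + 0.615/C = 44.106/41.106 + 0.0545 = 1.1275
τ₀ = 8FD/(πd³) = 8·1800·106.0/(π·9.4³) = 1.5264e+06/2609.4 = 584.97 MPa
τ_max = K·τ₀ = 1.1275 × 584.97 = 659.57 MPa

660 MPa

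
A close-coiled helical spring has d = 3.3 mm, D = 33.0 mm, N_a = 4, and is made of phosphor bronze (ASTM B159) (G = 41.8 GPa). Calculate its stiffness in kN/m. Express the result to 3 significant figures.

4.31 kN/m

k = Gd⁴/(8D³N_a) = (41.8×10³ × 3.3⁴) / (8 × 33.0³ × 4)
  = 4.95715e+06 / 1.14998e+06 = 4.3106 N/mm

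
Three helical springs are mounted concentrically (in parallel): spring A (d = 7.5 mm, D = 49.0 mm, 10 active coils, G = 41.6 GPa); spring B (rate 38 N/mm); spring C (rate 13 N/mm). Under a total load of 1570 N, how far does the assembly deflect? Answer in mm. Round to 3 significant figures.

k_A = Gd⁴/(8D³N_a) = (41.6×10³)(7.5⁴)/(8·49.0³·10) = 13.985 N/mm
Parallel: k_eq = 13.985 + 38 + 13 = 64.985 N/mm
δ = F/k_eq = 1570/64.985 = 24.159 mm

24.2 mm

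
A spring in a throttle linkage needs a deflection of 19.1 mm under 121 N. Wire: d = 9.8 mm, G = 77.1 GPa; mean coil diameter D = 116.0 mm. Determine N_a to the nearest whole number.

Required rate k = F/δ = 121/19.1 = 6.3351 N/mm
N_a = Gd⁴/(8D³k) = (77.1×10³ × 9.8⁴)/(8 × 116.0³ × 6.3351)
    = 7.11146e+08 / 7.91072e+07 = 8.99 → 9 coils

9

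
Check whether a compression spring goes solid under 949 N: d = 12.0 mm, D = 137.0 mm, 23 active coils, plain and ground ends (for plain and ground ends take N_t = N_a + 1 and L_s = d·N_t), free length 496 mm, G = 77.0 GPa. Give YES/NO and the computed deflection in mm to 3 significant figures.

k = Gd⁴/(8D³N_a) = (77.0×10³)(12.0⁴)/(8·137.0³·23) = 3.3747 N/mm
N_t = 24; L_s = 12.0·24 = 288 mm; δ_solid = L₀ − L_s = 496 − 288 = 208 mm
δ = F/k = 949/3.3747 = 281.21 mm
δ ≥ δ_solid → spring goes solid

YES, δ = 281 mm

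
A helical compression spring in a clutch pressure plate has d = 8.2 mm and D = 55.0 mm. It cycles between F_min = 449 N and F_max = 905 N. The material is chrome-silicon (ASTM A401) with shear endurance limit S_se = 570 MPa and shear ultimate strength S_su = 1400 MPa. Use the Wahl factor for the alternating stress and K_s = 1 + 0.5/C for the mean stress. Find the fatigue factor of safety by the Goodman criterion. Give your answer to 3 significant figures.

C = D/d = 55.0/8.2 = 6.7073; K_W = (4C−1)/(4C−4)+0.615/C = 1.2231; K_s = 1+0.5/C = 1.0745
F_a = (F_max−F_min)/2 = 228 N; F_m = (F_max+F_min)/2 = 677 N
τ_a = K_W·8F_aD/(πd³) = 1.2231 × 57.916 = 70.837 MPa
τ_m = K_s·8F_mD/(πd³) = 1.0745 × 171.97 = 184.79 MPa
Goodman: 1/n_f = τ_a/S_se + τ_m/S_su = 70.837/570 + 184.79/1400 = 0.12427 + 0.13199 = 0.25627
n_f = 1/0.25627 = 3.902

3.90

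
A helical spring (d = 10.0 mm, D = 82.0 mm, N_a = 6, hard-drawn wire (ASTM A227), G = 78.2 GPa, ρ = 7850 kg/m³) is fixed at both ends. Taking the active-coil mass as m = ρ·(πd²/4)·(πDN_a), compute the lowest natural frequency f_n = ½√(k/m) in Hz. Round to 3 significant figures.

k = Gd⁴/(8D³N_a) = (78.2×10³)(10.0⁴)/(8·82.0³·6) = 29.548 N/mm = 29548 N/m
Wire length L = πDN_a = π·82.0·6 = 1545.7 mm
m = ρ·(πd²/4)·L = 7850 × 78.54×10⁻⁶ m² × 1.5457 m = 0.95296 kg
f_n = ½√(k/m) = 0.5·√(29548/0.95296) = 0.5·√(31006) = 88.043 Hz

88.0 Hz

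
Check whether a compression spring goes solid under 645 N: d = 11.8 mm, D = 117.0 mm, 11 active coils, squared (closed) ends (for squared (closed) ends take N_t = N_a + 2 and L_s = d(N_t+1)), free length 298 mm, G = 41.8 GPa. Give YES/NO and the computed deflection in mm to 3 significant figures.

NO, δ = 112 mm

k = Gd⁴/(8D³N_a) = (41.8×10³)(11.8⁴)/(8·117.0³·11) = 5.7499 N/mm
N_t = 13; L_s = 11.8·14 = 165.2 mm; δ_solid = L₀ − L_s = 298 − 165.2 = 132.8 mm
δ = F/k = 645/5.7499 = 112.17 mm
δ < δ_solid → spring does not go solid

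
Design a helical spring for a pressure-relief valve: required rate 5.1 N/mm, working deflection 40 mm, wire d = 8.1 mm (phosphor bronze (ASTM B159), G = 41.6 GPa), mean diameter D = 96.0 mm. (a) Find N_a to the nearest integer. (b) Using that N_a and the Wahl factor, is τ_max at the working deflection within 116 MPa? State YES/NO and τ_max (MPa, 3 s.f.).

N_a = Gd⁴/(8D³k) = (41.6×10³)(8.1⁴)/(8·96.0³·5.1) = 4.961 → N_a = 5
Actual rate k = Gd⁴/(8D³·5) = 5.0601 N/mm
Working load F = kδ = 5.0601·40 = 202.4 N
C = 96.0/8.1 = 11.8519; K_W = (4C−1)/(4C−4)+0.615/C = 1.1210
τ_max = K_W·8FD/(πd³) = 1.1210·93.106 = 104.37 MPa
τ_max ≤ 116 MPa → acceptable

(a) 5 coils; (b) YES, τ_max = 104 MPa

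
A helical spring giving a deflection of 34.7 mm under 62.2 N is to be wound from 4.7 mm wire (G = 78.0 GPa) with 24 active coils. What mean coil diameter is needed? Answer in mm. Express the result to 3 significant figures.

48.0 mm

Required rate k = F/δ = 62.2/34.7 = 1.7925 N/mm
D = (Gd⁴/(8N_a·k))^(1/3) = (78.0×10³·4.7⁴/(8·24·1.7925))^(1/3)
  = (110592)^(1/3) = 48.0000 mm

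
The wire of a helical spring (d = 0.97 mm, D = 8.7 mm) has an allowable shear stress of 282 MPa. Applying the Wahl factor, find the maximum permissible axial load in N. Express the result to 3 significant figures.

C = D/d = 8.7/0.97 = 8.9691
K_W = (4C−1)/(4C−4) + 0.615/C = 34.876/31.876 + 0.0686 = 1.1627
τ_max = K·8FD/(πd³) → F_max = τ_allow·πd³/(8DK)
F_max = 282·π·0.97³/(8·8.7·1.1627) = 808.56/80.923 = 9.9918 N

9.99 N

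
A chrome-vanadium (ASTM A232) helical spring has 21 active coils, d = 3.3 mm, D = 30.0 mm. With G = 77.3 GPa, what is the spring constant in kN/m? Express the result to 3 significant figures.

2.02 kN/m

k = Gd⁴/(8D³N_a) = (77.3×10³ × 3.3⁴) / (8 × 30.0³ × 21)
  = 9.16717e+06 / 4.536e+06 = 2.021 N/mm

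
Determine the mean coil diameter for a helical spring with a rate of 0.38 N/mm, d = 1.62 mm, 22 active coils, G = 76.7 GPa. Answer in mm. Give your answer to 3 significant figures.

19.9 mm

D = (Gd⁴/(8N_a·k))^(1/3) = (76.7×10³·1.62⁴/(8·22·0.38))^(1/3)
  = (7898.76)^(1/3) = 19.9153 mm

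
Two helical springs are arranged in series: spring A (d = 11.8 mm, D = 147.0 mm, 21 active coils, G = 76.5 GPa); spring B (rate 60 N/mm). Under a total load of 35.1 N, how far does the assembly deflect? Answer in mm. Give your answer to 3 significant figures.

k_A = Gd⁴/(8D³N_a) = (76.5×10³)(11.8⁴)/(8·147.0³·21) = 2.7793 N/mm
Series: 1/k_eq = 1/2.7793 + 1/60 = 0.37648; k_eq = 2.6562 N/mm
δ = F/k_eq = 35.1/2.6562 = 13.214 mm

13.2 mm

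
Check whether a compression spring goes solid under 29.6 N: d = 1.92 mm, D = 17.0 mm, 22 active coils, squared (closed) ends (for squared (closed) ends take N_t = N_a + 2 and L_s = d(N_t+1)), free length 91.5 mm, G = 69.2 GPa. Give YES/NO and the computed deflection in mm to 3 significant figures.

NO, δ = 27.2 mm

k = Gd⁴/(8D³N_a) = (69.2×10³)(1.92⁴)/(8·17.0³·22) = 1.0876 N/mm
N_t = 24; L_s = 1.92·25 = 48 mm; δ_solid = L₀ − L_s = 91.5 − 48 = 43.5 mm
δ = F/k = 29.6/1.0876 = 27.217 mm
δ < δ_solid → spring does not go solid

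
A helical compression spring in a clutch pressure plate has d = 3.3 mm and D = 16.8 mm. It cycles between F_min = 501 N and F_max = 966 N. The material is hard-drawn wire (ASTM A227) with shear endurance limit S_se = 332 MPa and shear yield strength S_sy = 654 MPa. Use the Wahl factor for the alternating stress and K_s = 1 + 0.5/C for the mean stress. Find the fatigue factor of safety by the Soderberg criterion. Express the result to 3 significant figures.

0.392

C = D/d = 16.8/3.3 = 5.0909; K_W = (4C−1)/(4C−4)+0.615/C = 1.3041; K_s = 1+0.5/C = 1.0982
F_a = (F_max−F_min)/2 = 232.5 N; F_m = (F_max+F_min)/2 = 733.5 N
τ_a = K_W·8F_aD/(πd³) = 1.3041 × 276.78 = 360.96 MPa
τ_m = K_s·8F_mD/(πd³) = 1.0982 × 873.19 = 958.95 MPa
Soderberg: 1/n_f = τ_a/S_se + τ_m/S_sy = 360.96/332 + 958.95/654 = 1.08722 + 1.46628 = 2.5535
n_f = 1/2.5535 = 0.3916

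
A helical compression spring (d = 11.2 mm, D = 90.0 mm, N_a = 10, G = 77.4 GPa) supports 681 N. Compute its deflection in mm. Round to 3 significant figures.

32.6 mm

k = Gd⁴/(8D³N_a) = (77.4×10³)(11.2⁴)/(8·90.0³·10) = 20.883 N/mm
δ = F/k = 681 / 20.883 = 32.61 mm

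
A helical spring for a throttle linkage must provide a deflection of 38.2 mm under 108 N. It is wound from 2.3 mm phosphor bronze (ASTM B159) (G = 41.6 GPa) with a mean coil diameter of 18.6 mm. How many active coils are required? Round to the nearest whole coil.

8

Required rate k = F/δ = 108/38.2 = 2.8272 N/mm
N_a = Gd⁴/(8D³k) = (41.6×10³ × 2.3⁴)/(8 × 18.6³ × 2.8272)
    = 1.16414e+06 / 145542 = 7.999 → 8 coils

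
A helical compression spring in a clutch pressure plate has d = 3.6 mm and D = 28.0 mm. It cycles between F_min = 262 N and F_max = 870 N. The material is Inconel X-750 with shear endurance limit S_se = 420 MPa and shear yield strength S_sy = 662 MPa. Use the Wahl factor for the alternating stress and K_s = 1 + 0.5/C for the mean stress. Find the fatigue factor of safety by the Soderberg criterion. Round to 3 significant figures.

C = D/d = 28.0/3.6 = 7.7778; K_W = (4C−1)/(4C−4)+0.615/C = 1.1897; K_s = 1+0.5/C = 1.0643
F_a = (F_max−F_min)/2 = 304 N; F_m = (F_max+F_min)/2 = 566 N
τ_a = K_W·8F_aD/(πd³) = 1.1897 × 464.58 = 552.73 MPa
τ_m = K_s·8F_mD/(πd³) = 1.0643 × 864.98 = 920.59 MPa
Soderberg: 1/n_f = τ_a/S_se + τ_m/S_sy = 552.73/420 + 920.59/662 = 1.31602 + 1.39062 = 2.7066
n_f = 1/2.7066 = 0.3695

0.369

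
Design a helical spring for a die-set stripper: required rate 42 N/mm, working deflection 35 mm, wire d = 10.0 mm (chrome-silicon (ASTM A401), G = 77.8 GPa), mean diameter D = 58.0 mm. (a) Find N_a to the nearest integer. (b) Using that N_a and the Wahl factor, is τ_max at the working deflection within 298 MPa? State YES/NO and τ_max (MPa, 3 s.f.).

(a) 12 coils; (b) YES, τ_max = 271 MPa

N_a = Gd⁴/(8D³k) = (77.8×10³)(10.0⁴)/(8·58.0³·42) = 11.87 → N_a = 12
Actual rate k = Gd⁴/(8D³·12) = 41.536 N/mm
Working load F = kδ = 41.536·35 = 1453.8 N
C = 58.0/10.0 = 5.8000; K_W = (4C−1)/(4C−4)+0.615/C = 1.2623
τ_max = K_W·8FD/(πd³) = 1.2623·214.71 = 271.03 MPa
τ_max ≤ 298 MPa → acceptable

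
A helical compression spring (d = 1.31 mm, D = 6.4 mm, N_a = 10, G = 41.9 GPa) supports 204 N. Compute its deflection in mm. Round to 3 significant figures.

34.7 mm

k = Gd⁴/(8D³N_a) = (41.9×10³)(1.31⁴)/(8·6.4³·10) = 5.884 N/mm
δ = F/k = 204 / 5.884 = 34.671 mm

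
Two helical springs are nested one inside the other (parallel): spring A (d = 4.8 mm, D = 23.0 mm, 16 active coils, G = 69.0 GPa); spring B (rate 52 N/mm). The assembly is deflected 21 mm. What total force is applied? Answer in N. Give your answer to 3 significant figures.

1590 N

k_A = Gd⁴/(8D³N_a) = (69.0×10³)(4.8⁴)/(8·23.0³·16) = 23.519 N/mm
Parallel: k_eq = 23.519 + 52 = 75.519 N/mm
F = k_eq·δ = 75.519·21 = 1585.9 N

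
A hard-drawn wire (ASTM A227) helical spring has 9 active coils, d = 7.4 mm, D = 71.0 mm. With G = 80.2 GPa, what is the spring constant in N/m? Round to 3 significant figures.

k = Gd⁴/(8D³N_a) = (80.2×10³ × 7.4⁴) / (8 × 71.0³ × 9)
  = 2.40492e+08 / 2.57696e+07 = 9.3324 N/mm = 9332.4 N/m

9330 N/m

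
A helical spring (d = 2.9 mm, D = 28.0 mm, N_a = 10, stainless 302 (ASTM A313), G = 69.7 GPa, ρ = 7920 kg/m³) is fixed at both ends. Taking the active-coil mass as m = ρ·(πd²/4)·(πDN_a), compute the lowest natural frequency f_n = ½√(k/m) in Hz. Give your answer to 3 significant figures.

k = Gd⁴/(8D³N_a) = (69.7×10³)(2.9⁴)/(8·28.0³·10) = 2.8071 N/mm = 2807.1 N/m
Wire length L = πDN_a = π·28.0·10 = 879.65 mm
m = ρ·(πd²/4)·L = 7920 × 6.6052×10⁻⁶ m² × 0.87965 m = 0.046017 kg
f_n = ½√(k/m) = 0.5·√(2807.1/0.046017) = 0.5·√(61002) = 123.49 Hz

123 Hz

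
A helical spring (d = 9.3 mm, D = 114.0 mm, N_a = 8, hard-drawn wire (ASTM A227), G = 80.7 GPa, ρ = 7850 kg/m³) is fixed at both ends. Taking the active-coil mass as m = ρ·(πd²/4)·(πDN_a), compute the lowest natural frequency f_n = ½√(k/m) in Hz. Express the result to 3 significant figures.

32.3 Hz

k = Gd⁴/(8D³N_a) = (80.7×10³)(9.3⁴)/(8·114.0³·8) = 6.3666 N/mm = 6366.6 N/m
Wire length L = πDN_a = π·114.0·8 = 2865.1 mm
m = ρ·(πd²/4)·L = 7850 × 67.929×10⁻⁶ m² × 2.8651 m = 1.5278 kg
f_n = ½√(k/m) = 0.5·√(6366.6/1.5278) = 0.5·√(4167.2) = 32.277 Hz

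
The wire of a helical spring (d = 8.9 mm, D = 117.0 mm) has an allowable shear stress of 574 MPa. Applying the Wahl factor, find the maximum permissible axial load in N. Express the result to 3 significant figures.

1230 N

C = D/d = 117.0/8.9 = 13.1461
K_W = (4C−1)/(4C−4) + 0.615/C = 51.584/48.584 + 0.0468 = 1.1085
τ_max = K·8FD/(πd³) → F_max = τ_allow·πd³/(8DK)
F_max = 574·π·8.9³/(8·117.0·1.1085) = 1.2713e+06/1037.6 = 1225.2 N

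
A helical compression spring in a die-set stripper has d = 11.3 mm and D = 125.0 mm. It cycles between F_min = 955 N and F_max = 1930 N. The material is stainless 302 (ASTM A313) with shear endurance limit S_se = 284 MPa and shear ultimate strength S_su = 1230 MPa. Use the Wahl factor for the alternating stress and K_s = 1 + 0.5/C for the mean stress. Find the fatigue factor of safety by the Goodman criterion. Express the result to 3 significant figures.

C = D/d = 125.0/11.3 = 11.0619; K_W = (4C−1)/(4C−4)+0.615/C = 1.1301; K_s = 1+0.5/C = 1.0452
F_a = (F_max−F_min)/2 = 487.5 N; F_m = (F_max+F_min)/2 = 1442.5 N
τ_a = K_W·8F_aD/(πd³) = 1.1301 × 107.54 = 121.54 MPa
τ_m = K_s·8F_mD/(πd³) = 1.0452 × 318.22 = 332.61 MPa
Goodman: 1/n_f = τ_a/S_se + τ_m/S_su = 121.54/284 + 332.61/1230 = 0.42796 + 0.27041 = 0.69837
n_f = 1/0.69837 = 1.432

1.43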